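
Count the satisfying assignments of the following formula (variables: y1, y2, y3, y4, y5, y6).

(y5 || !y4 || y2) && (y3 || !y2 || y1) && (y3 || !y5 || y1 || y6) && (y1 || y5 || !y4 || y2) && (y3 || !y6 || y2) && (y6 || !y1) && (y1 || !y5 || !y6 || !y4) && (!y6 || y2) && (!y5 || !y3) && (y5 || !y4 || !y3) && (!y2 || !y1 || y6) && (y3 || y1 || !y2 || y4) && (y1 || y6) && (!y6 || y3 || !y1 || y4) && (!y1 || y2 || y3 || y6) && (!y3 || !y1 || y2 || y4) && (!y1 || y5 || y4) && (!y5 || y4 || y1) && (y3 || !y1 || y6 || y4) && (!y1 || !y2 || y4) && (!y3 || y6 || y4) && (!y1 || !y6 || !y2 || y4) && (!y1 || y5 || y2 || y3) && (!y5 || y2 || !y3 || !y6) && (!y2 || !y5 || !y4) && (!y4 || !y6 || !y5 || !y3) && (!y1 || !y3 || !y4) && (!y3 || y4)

1

There are 2^6 = 64 truth assignments over (y1, y2, y3, y4, y5, y6).
Split on y3. With y3 = true, the clauses containing y3 are satisfied and !y3 drops from the rest; 0 of the 2^5 = 32 assignments to the other variables satisfy what remains.
With y3 = false, by the same count on the reduced clause set, 1 assignment works.
(One model: y1=T, y2=T, y3=F, y4=T, y5=F, y6=T.)
Total: 0 + 1 = 1.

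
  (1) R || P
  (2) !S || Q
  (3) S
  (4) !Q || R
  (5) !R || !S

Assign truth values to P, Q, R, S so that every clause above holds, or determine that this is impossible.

From the singleton clause (S), S = true.
From the singleton clause (Q), Q = true.
From the singleton clause (R), R = true.
But (!R) is also a unit clause — contradiction.

UNSATISFIABLE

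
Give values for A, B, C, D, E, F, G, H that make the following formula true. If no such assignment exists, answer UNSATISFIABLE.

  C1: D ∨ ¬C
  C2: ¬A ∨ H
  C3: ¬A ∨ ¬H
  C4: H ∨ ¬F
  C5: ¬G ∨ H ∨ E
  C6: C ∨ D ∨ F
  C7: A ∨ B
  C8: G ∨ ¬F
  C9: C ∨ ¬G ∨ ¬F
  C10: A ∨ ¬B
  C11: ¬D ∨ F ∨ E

UNSATISFIABLE

Suppose D = True.
Suppose A = False.
Unit clause (B) forces B = True.
Now (¬B) is unsatisfied and unit — conflict.
Undo A and try A = True.
Unit clause (H) forces H = True.
Now (¬H) is unsatisfied and unit — conflict.
Neither A = True nor A = False works.
Undo D and try D = False.
Unit clause (¬C) forces C = False.
Unit clause (F) forces F = True.
Unit clause (H) forces H = True.
Unit clause (¬A) forces A = False.
Unit clause (B) forces B = True.
Now (¬B) is unsatisfied and unit — conflict.
Neither D = True nor D = False works.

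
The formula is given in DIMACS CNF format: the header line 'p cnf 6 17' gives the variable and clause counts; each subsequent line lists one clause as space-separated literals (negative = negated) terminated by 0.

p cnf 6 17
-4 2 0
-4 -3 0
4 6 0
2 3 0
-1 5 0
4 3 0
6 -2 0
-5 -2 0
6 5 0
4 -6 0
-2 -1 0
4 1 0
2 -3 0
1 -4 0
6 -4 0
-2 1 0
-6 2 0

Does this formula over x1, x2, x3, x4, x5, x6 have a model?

Branch on x4: set x4 = False.
The clause (x6) is unit, so x6 = True.
Now (¬x6) is unsatisfied and unit — conflict.
Backtrack on x4: now try x4 = True.
The clause (x2) is unit, so x2 = True.
The clause (¬x3) is unit, so x3 = False.
The clause (x6) is unit, so x6 = True.
The clause (¬x5) is unit, so x5 = False.
The clause (¬x1) is unit, so x1 = False.
Now (x1) is unsatisfied and unit — conflict.
Neither x4 = True nor x4 = False works.
No assignment satisfies every clause.

No, unsatisfiable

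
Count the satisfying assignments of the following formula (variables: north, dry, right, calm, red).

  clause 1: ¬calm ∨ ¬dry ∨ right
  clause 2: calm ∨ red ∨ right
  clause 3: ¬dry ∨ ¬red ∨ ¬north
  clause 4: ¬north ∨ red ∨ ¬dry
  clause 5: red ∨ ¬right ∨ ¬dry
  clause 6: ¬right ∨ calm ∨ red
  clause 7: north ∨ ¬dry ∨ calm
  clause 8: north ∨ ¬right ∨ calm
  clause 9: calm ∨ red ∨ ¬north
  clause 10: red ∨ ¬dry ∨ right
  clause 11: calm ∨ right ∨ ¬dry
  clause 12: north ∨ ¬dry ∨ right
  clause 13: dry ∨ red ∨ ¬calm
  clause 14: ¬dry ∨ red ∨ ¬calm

8

There are 2^5 = 32 truth assignments over (north, dry, right, calm, red).
Split on calm. With calm = True, the clauses containing calm are satisfied and ¬calm drops from the rest; 5 of the 2^4 = 16 assignments to the other variables satisfy what remains.
With calm = False, by the same count on the reduced clause set, 3 assignments work.
Total: 5 + 3 = 8.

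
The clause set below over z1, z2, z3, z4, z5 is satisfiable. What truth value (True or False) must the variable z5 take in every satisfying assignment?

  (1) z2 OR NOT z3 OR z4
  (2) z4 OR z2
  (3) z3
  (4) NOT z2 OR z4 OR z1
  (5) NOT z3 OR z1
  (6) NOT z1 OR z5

Suppose z5 = false.
From the singleton clause (z3), z3 = true.
From the singleton clause (z1), z1 = true.
Now (NOT z1) is unsatisfied and unit — conflict.
So every satisfying assignment has z5 = True.

True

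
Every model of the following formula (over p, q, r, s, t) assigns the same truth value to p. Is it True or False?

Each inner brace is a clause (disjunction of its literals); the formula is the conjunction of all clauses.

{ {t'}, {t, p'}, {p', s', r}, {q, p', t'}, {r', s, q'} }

Suppose p = 1.
Unit clause (t') forces t = 0.
Now (t) is unsatisfied and unit — conflict.
So every satisfying assignment has p = False.

False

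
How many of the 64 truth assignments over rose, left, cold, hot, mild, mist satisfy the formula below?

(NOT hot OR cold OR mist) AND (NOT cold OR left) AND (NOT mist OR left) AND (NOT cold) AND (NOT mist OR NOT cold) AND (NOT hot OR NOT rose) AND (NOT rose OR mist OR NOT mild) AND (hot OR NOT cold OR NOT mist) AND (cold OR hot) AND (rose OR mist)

2

There are 2^6 = 64 truth assignments over (rose, left, cold, hot, mild, mist).
Split on mist. With mist = true, the clauses containing mist are satisfied and NOT mist drops from the rest; 2 of the 2^5 = 32 assignments to the other variables satisfy what remains.
With mist = false, by the same count on the reduced clause set, 0 assignments work.
(One model: rose=F, left=T, cold=F, hot=T, mild=F, mist=T.)
Total: 2 + 0 = 2.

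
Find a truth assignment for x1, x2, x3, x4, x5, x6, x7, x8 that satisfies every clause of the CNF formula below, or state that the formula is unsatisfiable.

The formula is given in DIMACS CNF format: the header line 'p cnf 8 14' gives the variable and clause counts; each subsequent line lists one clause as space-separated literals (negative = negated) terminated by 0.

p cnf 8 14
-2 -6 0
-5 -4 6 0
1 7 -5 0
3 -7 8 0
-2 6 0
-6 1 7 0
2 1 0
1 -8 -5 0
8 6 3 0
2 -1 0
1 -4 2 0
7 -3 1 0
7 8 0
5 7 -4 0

UNSATISFIABLE

Suppose x2 = False.
Unit clause (x1) forces x1 = True.
Now (¬x1) is unsatisfied and unit — conflict.
That branch fails; take x2 = True instead.
Unit clause (¬x6) forces x6 = False.
Now (x6) is unsatisfied and unit — conflict.
Neither x2 = True nor x2 = False works.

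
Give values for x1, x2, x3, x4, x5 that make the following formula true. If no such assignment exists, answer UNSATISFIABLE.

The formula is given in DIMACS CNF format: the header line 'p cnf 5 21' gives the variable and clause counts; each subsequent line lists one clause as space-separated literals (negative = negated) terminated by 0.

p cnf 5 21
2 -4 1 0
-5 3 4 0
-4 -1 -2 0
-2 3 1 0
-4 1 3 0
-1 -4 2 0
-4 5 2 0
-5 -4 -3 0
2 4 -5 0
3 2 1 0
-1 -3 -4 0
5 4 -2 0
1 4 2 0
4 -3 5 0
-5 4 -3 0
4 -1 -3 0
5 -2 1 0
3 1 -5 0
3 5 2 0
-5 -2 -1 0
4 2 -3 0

Branch on x2: set x2 = True.
Branch on x4: set x4 = False.
The clause (x5) is unit, so x5 = True.
The clause (x3) is unit, so x3 = True.
But (¬x3) is also a unit clause — contradiction.
So x4 must be the other value — set x4 = True.
The clause (¬x1) is unit, so x1 = False.
The clause (x3) is unit, so x3 = True.
The clause (¬x5) is unit, so x5 = False.
But (x5) is also a unit clause — contradiction.
Either choice for x4 ends in contradiction.
So x2 must be the other value — set x2 = False.
Branch on x4: set x4 = False.
The clause (¬x5) is unit, so x5 = False.
The clause (x1) is unit, so x1 = True.
The clause (¬x3) is unit, so x3 = False.
But (x3) is also a unit clause — contradiction.
So x4 must be the other value — set x4 = True.
The clause (x1) is unit, so x1 = True.
But (¬x1) is also a unit clause — contradiction.
Either choice for x4 ends in contradiction.
Either choice for x2 ends in contradiction.

UNSATISFIABLE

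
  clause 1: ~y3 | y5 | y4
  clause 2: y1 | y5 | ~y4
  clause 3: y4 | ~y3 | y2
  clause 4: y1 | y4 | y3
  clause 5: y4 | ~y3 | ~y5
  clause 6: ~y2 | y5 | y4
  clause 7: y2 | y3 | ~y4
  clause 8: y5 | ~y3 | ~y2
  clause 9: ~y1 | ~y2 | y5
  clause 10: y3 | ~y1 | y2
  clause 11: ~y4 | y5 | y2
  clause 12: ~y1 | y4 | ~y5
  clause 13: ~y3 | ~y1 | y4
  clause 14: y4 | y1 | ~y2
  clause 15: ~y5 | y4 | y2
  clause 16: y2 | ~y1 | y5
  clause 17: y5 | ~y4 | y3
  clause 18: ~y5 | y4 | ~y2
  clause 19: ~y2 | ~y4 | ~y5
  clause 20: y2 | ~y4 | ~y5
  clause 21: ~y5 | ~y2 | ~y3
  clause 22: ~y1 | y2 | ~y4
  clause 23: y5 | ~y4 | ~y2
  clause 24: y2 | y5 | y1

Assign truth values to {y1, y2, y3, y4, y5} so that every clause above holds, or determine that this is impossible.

UNSATISFIABLE

Try y3 = 0.
Try y1 = 1.
Unit clause (y2) forces y2 = 1.
Unit clause (y5) forces y5 = 1.
Unit clause (y4) forces y4 = 1.
Now (~y4) is unsatisfied and unit — conflict.
So y1 must be the other value — set y1 = 0.
Unit clause (y4) forces y4 = 1.
Unit clause (y5) forces y5 = 1.
Unit clause (y2) forces y2 = 1.
Now (~y2) is unsatisfied and unit — conflict.
Neither y1 = 1 nor y1 = 0 works.
So y3 must be the other value — set y3 = 1.
Try y5 = 1.
Unit clause (y4) forces y4 = 1.
Unit clause (~y2) forces y2 = 0.
Now (y2) is unsatisfied and unit — conflict.
So y5 must be the other value — set y5 = 0.
Unit clause (y4) forces y4 = 1.
Unit clause (y1) forces y1 = 1.
Unit clause (~y2) forces y2 = 0.
Now (y2) is unsatisfied and unit — conflict.
Neither y5 = 1 nor y5 = 0 works.
Neither y3 = 1 nor y3 = 0 works.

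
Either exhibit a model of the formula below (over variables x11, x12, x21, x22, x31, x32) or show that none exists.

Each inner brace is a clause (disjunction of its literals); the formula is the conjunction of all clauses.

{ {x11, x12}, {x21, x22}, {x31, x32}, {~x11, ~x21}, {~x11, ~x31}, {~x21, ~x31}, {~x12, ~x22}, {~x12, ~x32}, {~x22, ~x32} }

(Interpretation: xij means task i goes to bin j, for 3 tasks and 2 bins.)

UNSATISFIABLE

Suppose x11 = 1.
Unit clause (~x21) forces x21 = 0.
Unit clause (x22) forces x22 = 1.
Unit clause (~x31) forces x31 = 0.
Unit clause (x32) forces x32 = 1.
That conflicts with the unit clause (~x32).
Undo x11 and try x11 = 0.
Unit clause (x12) forces x12 = 1.
Unit clause (~x22) forces x22 = 0.
Unit clause (x21) forces x21 = 1.
Unit clause (~x31) forces x31 = 0.
Unit clause (x32) forces x32 = 1.
That conflicts with the unit clause (~x32).
Neither x11 = 1 nor x11 = 0 works.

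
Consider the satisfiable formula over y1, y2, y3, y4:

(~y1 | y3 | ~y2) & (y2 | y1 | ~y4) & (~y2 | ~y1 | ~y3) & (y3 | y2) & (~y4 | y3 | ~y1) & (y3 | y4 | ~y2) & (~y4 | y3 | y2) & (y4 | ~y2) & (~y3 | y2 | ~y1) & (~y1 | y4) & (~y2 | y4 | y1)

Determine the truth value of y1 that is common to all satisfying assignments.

Suppose y1 = 1.
From the singleton clause (y4), y4 = 1.
From the singleton clause (y3), y3 = 1.
From the singleton clause (~y2), y2 = 0.
But (y2) is also a unit clause — contradiction.
So every satisfying assignment has y1 = False.

False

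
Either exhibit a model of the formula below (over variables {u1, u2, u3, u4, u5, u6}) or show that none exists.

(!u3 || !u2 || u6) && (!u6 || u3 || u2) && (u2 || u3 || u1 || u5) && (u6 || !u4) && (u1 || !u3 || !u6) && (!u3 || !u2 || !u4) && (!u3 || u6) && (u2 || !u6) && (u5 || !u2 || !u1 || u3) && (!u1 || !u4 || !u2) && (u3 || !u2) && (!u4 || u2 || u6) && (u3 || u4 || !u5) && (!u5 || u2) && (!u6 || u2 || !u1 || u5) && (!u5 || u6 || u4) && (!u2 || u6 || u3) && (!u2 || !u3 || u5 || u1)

u1: true, u2: true, u3: true, u4: false, u5: false, u6: true

Case u6 = true:
(u2) alone gives u2 = true.
(u3) alone gives u3 = true.
(u1) alone gives u1 = true.
(!u4) alone gives u4 = false.
Every clause is now satisfied; u5 is unconstrained.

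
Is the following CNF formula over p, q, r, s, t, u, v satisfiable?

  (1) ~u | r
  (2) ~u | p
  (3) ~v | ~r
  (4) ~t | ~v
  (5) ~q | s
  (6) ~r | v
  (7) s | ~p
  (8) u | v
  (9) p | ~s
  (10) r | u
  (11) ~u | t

Case u = 0:
From the singleton clause (v), v = 1.
From the singleton clause (~r), r = 0.
Now (r) is unsatisfied and unit — conflict.
That branch fails; take u = 1 instead.
From the singleton clause (r), r = 1.
From the singleton clause (p), p = 1.
From the singleton clause (~v), v = 0.
Now (v) is unsatisfied and unit — conflict.
Either choice for u ends in contradiction.
No assignment satisfies every clause.

No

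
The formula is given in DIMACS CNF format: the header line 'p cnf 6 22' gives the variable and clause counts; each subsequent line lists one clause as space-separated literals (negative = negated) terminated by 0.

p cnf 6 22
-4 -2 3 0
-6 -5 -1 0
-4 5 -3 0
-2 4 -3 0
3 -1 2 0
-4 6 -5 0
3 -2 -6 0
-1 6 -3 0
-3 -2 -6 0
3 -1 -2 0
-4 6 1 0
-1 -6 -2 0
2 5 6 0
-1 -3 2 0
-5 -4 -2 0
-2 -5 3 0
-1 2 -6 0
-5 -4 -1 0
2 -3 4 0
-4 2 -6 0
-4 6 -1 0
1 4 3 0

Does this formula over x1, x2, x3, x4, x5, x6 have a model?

No, unsatisfiable

Suppose x4 = False.
Suppose x2 = False.
(¬x3) alone gives x3 = False.
(¬x1) alone gives x1 = False.
That conflicts with the unit clause (x1).
So x2 must be the other value — set x2 = True.
(¬x3) alone gives x3 = False.
(¬x6) alone gives x6 = False.
(¬x1) alone gives x1 = False.
That conflicts with the unit clause (x1).
Both values of x2 lead to a conflict.
So x4 must be the other value — set x4 = True.
Suppose x2 = False.
(¬x6) alone gives x6 = False.
(¬x5) alone gives x5 = False.
That conflicts with the unit clause (x5).
So x2 must be the other value — set x2 = True.
(x3) alone gives x3 = True.
(x5) alone gives x5 = True.
That conflicts with the unit clause (¬x5).
Both values of x2 lead to a conflict.
Both values of x4 lead to a conflict.
No assignment satisfies every clause.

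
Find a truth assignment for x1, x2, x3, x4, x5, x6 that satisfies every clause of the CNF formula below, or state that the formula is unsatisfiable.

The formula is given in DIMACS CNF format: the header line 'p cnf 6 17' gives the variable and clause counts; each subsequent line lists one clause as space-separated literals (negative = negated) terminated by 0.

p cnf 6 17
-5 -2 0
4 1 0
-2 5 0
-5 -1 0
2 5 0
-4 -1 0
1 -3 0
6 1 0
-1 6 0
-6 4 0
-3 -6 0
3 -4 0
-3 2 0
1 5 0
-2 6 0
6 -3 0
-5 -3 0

Branch on x5: set x5 = False.
From the singleton clause (¬x2), x2 = False.
That conflicts with the unit clause (x2).
That branch fails; take x5 = True instead.
From the singleton clause (¬x2), x2 = False.
From the singleton clause (¬x1), x1 = False.
From the singleton clause (x4), x4 = True.
From the singleton clause (¬x3), x3 = False.
That conflicts with the unit clause (x3).
Neither x5 = True nor x5 = False works.

UNSATISFIABLE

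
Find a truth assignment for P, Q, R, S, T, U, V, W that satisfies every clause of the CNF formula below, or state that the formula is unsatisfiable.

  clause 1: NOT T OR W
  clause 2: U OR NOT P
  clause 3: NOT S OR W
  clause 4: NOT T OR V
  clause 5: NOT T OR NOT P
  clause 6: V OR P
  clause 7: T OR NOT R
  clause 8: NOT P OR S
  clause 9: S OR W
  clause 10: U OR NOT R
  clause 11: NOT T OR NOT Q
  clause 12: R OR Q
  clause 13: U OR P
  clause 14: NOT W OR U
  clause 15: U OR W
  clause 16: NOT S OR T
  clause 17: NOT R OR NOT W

Try T = false.
From the singleton clause (NOT R), R = false.
From the singleton clause (Q), Q = true.
From the singleton clause (NOT S), S = false.
From the singleton clause (NOT P), P = false.
From the singleton clause (V), V = true.
From the singleton clause (W), W = true.
From the singleton clause (U), U = true.
Every clause now holds.

P ↦ false,  Q ↦ true,  R ↦ false,  S ↦ false,  T ↦ false,  U ↦ true,  V ↦ true,  W ↦ true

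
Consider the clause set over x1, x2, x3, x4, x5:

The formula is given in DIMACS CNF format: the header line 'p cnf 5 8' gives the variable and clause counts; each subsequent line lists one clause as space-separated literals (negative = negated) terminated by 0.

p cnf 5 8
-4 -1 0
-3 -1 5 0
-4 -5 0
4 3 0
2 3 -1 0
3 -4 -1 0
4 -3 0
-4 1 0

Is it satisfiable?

Branch on x4: set x4 = False.
The clause (x3) is unit, so x3 = True.
Now (¬x3) is unsatisfied and unit — conflict.
So x4 must be the other value — set x4 = True.
The clause (¬x1) is unit, so x1 = False.
Now (x1) is unsatisfied and unit — conflict.
Both values of x4 lead to a conflict.
No assignment satisfies every clause.

No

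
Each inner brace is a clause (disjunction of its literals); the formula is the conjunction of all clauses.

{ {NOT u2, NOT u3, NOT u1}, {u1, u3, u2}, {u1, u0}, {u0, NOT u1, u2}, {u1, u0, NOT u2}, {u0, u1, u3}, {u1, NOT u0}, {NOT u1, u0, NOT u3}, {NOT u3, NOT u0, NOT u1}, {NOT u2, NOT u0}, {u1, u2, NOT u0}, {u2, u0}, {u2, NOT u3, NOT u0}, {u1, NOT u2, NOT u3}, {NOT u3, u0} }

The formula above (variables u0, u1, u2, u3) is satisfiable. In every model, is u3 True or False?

False

Suppose u3 = true.
The clause (u0) is unit, so u0 = true.
The clause (u1) is unit, so u1 = true.
Now (NOT u1) is unsatisfied and unit — conflict.
So every satisfying assignment has u3 = False.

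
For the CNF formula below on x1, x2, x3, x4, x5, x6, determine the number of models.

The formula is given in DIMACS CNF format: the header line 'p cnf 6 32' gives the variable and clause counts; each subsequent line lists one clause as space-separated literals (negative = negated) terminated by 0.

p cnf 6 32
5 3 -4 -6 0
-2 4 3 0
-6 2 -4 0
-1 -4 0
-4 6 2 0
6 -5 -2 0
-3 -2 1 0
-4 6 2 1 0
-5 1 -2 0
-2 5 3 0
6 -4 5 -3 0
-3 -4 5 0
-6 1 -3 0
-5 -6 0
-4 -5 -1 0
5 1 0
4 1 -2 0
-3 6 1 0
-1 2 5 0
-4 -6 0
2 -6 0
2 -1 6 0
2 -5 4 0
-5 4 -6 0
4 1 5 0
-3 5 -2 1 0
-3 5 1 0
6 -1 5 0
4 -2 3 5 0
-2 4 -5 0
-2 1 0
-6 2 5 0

There are 2^6 = 64 truth assignments over (x1, x2, x3, x4, x5, x6).
Split on x4. With x4 = True, the clauses containing x4 are satisfied and ¬x4 drops from the rest; 0 of the 2^5 = 32 assignments to the other variables satisfy what remains.
With x4 = False, by the same count on the reduced clause set, 1 assignment works.
(One model: x1=T, x2=T, x3=T, x4=F, x5=F, x6=T.)
Total: 0 + 1 = 1.

1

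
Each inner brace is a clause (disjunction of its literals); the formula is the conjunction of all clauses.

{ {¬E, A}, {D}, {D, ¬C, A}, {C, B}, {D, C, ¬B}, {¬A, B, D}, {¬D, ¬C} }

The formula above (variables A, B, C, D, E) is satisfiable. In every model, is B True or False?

True

Suppose B = False.
(D) alone gives D = True.
(C) alone gives C = True.
Now (¬C) is unsatisfied and unit — conflict.
So every satisfying assignment has B = True.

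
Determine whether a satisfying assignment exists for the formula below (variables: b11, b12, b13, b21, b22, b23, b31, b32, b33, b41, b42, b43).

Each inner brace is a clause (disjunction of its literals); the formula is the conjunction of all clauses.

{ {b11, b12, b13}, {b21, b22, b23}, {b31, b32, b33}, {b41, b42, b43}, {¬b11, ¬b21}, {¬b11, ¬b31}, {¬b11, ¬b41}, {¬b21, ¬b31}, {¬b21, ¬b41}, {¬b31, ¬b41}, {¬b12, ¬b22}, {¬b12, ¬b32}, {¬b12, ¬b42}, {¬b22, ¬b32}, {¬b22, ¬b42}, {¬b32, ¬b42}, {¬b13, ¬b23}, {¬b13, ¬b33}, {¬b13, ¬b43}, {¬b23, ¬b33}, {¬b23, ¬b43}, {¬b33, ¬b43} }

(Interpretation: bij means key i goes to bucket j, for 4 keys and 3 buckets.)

Unsatisfiable

Suppose b11 = False.
Suppose b12 = True.
Unit clause (¬b22) forces b22 = False.
Unit clause (¬b32) forces b32 = False.
Unit clause (¬b42) forces b42 = False.
Suppose b21 = True.
Unit clause (¬b31) forces b31 = False.
Unit clause (b33) forces b33 = True.
Unit clause (¬b41) forces b41 = False.
Unit clause (b43) forces b43 = True.
Now (¬b43) is unsatisfied and unit — conflict.
Undo b21 and try b21 = False.
Unit clause (b23) forces b23 = True.
Unit clause (¬b13) forces b13 = False.
Unit clause (¬b33) forces b33 = False.
Unit clause (b31) forces b31 = True.
Unit clause (¬b41) forces b41 = False.
Unit clause (b43) forces b43 = True.
Now (¬b43) is unsatisfied and unit — conflict.
Both values of b21 lead to a conflict.
Undo b12 and try b12 = False.
Unit clause (b13) forces b13 = True.
Unit clause (¬b23) forces b23 = False.
Unit clause (¬b33) forces b33 = False.
Unit clause (¬b43) forces b43 = False.
Suppose b21 = True.
Unit clause (¬b31) forces b31 = False.
Unit clause (b32) forces b32 = True.
Unit clause (¬b41) forces b41 = False.
Unit clause (b42) forces b42 = True.
Now (¬b42) is unsatisfied and unit — conflict.
Undo b21 and try b21 = False.
Unit clause (b22) forces b22 = True.
Unit clause (¬b32) forces b32 = False.
Unit clause (b31) forces b31 = True.
Unit clause (¬b41) forces b41 = False.
Unit clause (b42) forces b42 = True.
Now (¬b42) is unsatisfied and unit — conflict.
Both values of b21 lead to a conflict.
Both values of b12 lead to a conflict.
Undo b11 and try b11 = True.
Unit clause (¬b21) forces b21 = False.
Unit clause (¬b31) forces b31 = False.
Unit clause (¬b41) forces b41 = False.
Suppose b22 = True.
Unit clause (¬b12) forces b12 = False.
Unit clause (¬b32) forces b32 = False.
Unit clause (b33) forces b33 = True.
Unit clause (¬b42) forces b42 = False.
Unit clause (b43) forces b43 = True.
Now (¬b43) is unsatisfied and unit — conflict.
Undo b22 and try b22 = False.
Unit clause (b23) forces b23 = True.
Unit clause (¬b13) forces b13 = False.
Unit clause (¬b33) forces b33 = False.
Unit clause (b32) forces b32 = True.
Unit clause (¬b12) forces b12 = False.
Unit clause (¬b42) forces b42 = False.
Unit clause (b43) forces b43 = True.
Now (¬b43) is unsatisfied and unit — conflict.
Both values of b22 lead to a conflict.
Both values of b11 lead to a conflict.
No assignment satisfies every clause.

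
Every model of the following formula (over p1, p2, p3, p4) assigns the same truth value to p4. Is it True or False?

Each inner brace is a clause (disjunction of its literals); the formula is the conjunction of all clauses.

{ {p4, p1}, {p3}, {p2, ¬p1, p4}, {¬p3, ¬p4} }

False

Suppose p4 = True.
From the singleton clause (p3), p3 = True.
That conflicts with the unit clause (¬p3).
So every satisfying assignment has p4 = False.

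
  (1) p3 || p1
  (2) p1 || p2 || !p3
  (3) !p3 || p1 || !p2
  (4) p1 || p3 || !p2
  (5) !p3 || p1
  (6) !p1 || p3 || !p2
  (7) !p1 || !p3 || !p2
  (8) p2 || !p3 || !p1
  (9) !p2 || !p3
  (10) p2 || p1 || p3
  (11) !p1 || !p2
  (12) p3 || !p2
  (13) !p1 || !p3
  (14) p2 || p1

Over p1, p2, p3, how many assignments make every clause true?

There are 2^3 = 8 truth assignments over (p1, p2, p3).
Split on p3. With p3 = true, the clauses containing p3 are satisfied and !p3 drops from the rest; 0 of the 2^2 = 4 assignments to the other variables satisfy what remains.
With p3 = false, by the same count on the reduced clause set, 1 assignment works.
(One model: p1=T, p2=F, p3=F.)
Total: 0 + 1 = 1.

1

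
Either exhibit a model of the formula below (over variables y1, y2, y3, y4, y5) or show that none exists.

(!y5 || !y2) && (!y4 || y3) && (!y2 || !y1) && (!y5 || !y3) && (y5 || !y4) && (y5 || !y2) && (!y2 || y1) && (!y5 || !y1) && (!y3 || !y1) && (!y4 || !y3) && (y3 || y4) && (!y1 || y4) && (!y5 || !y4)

y1 ↦ false, y2 ↦ false, y3 ↦ true, y4 ↦ false, y5 ↦ false

Try y5 = false.
The clause (!y4) is unit, so y4 = false.
The clause (!y2) is unit, so y2 = false.
The clause (y3) is unit, so y3 = true.
The clause (!y1) is unit, so y1 = false.
All clauses are satisfied.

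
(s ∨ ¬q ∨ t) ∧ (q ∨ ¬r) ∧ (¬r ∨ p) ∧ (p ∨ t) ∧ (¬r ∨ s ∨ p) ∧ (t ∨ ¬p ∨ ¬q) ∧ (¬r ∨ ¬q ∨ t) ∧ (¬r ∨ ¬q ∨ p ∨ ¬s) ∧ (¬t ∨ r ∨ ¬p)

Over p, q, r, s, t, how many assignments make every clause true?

There are 2^5 = 32 truth assignments over (p, q, r, s, t).
Split on q. With q = True, the clauses containing q are satisfied and ¬q drops from the rest; 4 of the 2^4 = 16 assignments to the other variables satisfy what remains.
With q = False, by the same count on the reduced clause set, 4 assignments work.
(One model: p=F, q=F, r=F, s=F, t=T.)
Total: 4 + 4 = 8.

8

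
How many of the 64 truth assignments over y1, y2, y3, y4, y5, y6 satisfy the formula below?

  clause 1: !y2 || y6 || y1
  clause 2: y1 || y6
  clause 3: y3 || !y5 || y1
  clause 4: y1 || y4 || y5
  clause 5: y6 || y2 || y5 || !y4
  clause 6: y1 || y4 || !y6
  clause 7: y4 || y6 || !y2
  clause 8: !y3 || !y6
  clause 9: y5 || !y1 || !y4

There are 2^6 = 64 truth assignments over (y1, y2, y3, y4, y5, y6).
Split on y2. With y2 = true, the clauses containing y2 are satisfied and !y2 drops from the rest; 6 of the 2^5 = 32 assignments to the other variables satisfy what remains.
With y2 = false, by the same count on the reduced clause set, 10 assignments work.
Total: 6 + 10 = 16.

16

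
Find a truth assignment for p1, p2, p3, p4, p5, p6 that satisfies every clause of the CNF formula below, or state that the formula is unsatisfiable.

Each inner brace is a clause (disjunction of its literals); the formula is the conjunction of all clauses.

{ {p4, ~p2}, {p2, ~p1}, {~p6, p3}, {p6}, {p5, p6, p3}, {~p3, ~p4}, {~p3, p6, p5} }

p1=0, p2=0, p3=1, p4=0, p5=0, p6=1

From the singleton clause (p6), p6 = 1.
From the singleton clause (p3), p3 = 1.
From the singleton clause (~p4), p4 = 0.
From the singleton clause (~p2), p2 = 0.
From the singleton clause (~p1), p1 = 0.
All clauses hold; p5 can take either value.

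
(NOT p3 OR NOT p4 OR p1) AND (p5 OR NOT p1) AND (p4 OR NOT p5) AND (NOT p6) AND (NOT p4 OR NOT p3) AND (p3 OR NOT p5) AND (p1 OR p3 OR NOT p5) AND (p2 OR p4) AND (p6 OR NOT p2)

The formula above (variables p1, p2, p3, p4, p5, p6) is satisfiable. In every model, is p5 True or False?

False

Suppose p5 = true.
The clause (p4) is unit, so p4 = true.
The clause (NOT p6) is unit, so p6 = false.
The clause (NOT p3) is unit, so p3 = false.
That conflicts with the unit clause (p3).
So every satisfying assignment has p5 = False.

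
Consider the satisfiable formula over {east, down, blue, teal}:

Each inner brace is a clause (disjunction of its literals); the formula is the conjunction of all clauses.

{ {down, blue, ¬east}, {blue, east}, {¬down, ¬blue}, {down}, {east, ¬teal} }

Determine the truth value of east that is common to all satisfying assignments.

Suppose east = False.
Unit clause (blue) forces blue = True.
Unit clause (¬down) forces down = False.
Now (down) is unsatisfied and unit — conflict.
So every satisfying assignment has east = True.

True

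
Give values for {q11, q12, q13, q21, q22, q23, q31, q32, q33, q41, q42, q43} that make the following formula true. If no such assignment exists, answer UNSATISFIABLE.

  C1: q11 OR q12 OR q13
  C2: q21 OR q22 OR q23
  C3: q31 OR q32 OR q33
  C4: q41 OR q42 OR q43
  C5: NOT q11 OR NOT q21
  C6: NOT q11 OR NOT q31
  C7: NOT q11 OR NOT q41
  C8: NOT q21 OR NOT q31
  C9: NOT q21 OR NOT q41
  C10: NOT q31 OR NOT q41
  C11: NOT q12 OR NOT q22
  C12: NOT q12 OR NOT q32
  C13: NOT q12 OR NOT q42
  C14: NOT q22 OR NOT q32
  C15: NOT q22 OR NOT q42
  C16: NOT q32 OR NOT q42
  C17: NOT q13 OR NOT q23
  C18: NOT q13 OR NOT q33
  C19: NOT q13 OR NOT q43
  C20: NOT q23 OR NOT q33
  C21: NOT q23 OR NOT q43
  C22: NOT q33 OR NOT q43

Try q11 = false.
Try q12 = true.
Unit clause (NOT q22) forces q22 = false.
Unit clause (NOT q32) forces q32 = false.
Unit clause (NOT q42) forces q42 = false.
Try q21 = true.
Unit clause (NOT q31) forces q31 = false.
Unit clause (q33) forces q33 = true.
Unit clause (NOT q41) forces q41 = false.
Unit clause (q43) forces q43 = true.
But (NOT q43) is also a unit clause — contradiction.
Undo q21 and try q21 = false.
Unit clause (q23) forces q23 = true.
Unit clause (NOT q13) forces q13 = false.
Unit clause (NOT q33) forces q33 = false.
Unit clause (q31) forces q31 = true.
Unit clause (NOT q41) forces q41 = false.
Unit clause (q43) forces q43 = true.
But (NOT q43) is also a unit clause — contradiction.
Either choice for q21 ends in contradiction.
Undo q12 and try q12 = false.
Unit clause (q13) forces q13 = true.
Unit clause (NOT q23) forces q23 = false.
Unit clause (NOT q33) forces q33 = false.
Unit clause (NOT q43) forces q43 = false.
Try q21 = true.
Unit clause (NOT q31) forces q31 = false.
Unit clause (q32) forces q32 = true.
Unit clause (NOT q41) forces q41 = false.
Unit clause (q42) forces q42 = true.
But (NOT q42) is also a unit clause — contradiction.
Undo q21 and try q21 = false.
Unit clause (q22) forces q22 = true.
Unit clause (NOT q32) forces q32 = false.
Unit clause (q31) forces q31 = true.
Unit clause (NOT q41) forces q41 = false.
Unit clause (q42) forces q42 = true.
But (NOT q42) is also a unit clause — contradiction.
Either choice for q21 ends in contradiction.
Either choice for q12 ends in contradiction.
Undo q11 and try q11 = true.
Unit clause (NOT q21) forces q21 = false.
Unit clause (NOT q31) forces q31 = false.
Unit clause (NOT q41) forces q41 = false.
Try q22 = true.
Unit clause (NOT q12) forces q12 = false.
Unit clause (NOT q32) forces q32 = false.
Unit clause (q33) forces q33 = true.
Unit clause (NOT q42) forces q42 = false.
Unit clause (q43) forces q43 = true.
But (NOT q43) is also a unit clause — contradiction.
Undo q22 and try q22 = false.
Unit clause (q23) forces q23 = true.
Unit clause (NOT q13) forces q13 = false.
Unit clause (NOT q33) forces q33 = false.
Unit clause (q32) forces q32 = true.
Unit clause (NOT q12) forces q12 = false.
Unit clause (NOT q42) forces q42 = false.
Unit clause (q43) forces q43 = true.
But (NOT q43) is also a unit clause — contradiction.
Either choice for q22 ends in contradiction.
Either choice for q11 ends in contradiction.

UNSATISFIABLE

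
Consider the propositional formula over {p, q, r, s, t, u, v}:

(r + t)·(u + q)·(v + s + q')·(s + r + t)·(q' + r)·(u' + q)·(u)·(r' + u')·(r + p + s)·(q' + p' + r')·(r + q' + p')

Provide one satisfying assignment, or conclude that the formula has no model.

UNSATISFIABLE

The clause (u) is unit, so u = 1.
The clause (q) is unit, so q = 1.
The clause (r) is unit, so r = 1.
But (r') is also a unit clause — contradiction.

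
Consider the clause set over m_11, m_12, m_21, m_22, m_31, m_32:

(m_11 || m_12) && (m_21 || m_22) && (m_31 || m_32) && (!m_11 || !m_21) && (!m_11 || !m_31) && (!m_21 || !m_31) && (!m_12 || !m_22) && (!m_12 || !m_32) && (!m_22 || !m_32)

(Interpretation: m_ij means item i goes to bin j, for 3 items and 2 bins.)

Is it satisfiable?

No

Case m_11 = true:
From the singleton clause (!m_21), m_21 = false.
From the singleton clause (m_22), m_22 = true.
From the singleton clause (!m_31), m_31 = false.
From the singleton clause (m_32), m_32 = true.
That conflicts with the unit clause (!m_32).
Backtrack on m_11: now try m_11 = false.
From the singleton clause (m_12), m_12 = true.
From the singleton clause (!m_22), m_22 = false.
From the singleton clause (m_21), m_21 = true.
From the singleton clause (!m_31), m_31 = false.
From the singleton clause (m_32), m_32 = true.
That conflicts with the unit clause (!m_32).
Both values of m_11 lead to a conflict.
No assignment satisfies every clause.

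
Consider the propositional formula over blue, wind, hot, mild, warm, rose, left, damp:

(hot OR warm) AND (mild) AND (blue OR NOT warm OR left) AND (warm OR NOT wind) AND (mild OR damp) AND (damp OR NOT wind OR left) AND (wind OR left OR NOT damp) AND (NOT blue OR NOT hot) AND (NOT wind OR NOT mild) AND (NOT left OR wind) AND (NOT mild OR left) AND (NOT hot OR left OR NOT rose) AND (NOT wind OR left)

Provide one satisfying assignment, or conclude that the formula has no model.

UNSATISFIABLE

From the singleton clause (mild), mild = true.
From the singleton clause (NOT wind), wind = false.
From the singleton clause (NOT left), left = false.
But (left) is also a unit clause — contradiction.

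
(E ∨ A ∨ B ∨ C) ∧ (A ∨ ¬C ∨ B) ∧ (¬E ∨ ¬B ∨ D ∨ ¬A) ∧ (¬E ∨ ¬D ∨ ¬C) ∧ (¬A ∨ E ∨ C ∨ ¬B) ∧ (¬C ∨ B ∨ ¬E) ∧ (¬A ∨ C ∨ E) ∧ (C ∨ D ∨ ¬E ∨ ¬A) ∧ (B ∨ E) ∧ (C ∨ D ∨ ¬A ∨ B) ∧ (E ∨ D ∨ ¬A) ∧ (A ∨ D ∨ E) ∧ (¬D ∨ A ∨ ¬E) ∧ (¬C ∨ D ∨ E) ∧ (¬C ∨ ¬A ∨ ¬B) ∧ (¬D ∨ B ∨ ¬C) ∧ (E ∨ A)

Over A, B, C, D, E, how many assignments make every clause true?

There are 2^5 = 32 truth assignments over (A, B, C, D, E).
Split on C. With C = True, the clauses containing C are satisfied and ¬C drops from the rest; 1 of the 2^4 = 16 assignments to the other variables satisfy what remains.
With C = False, by the same count on the reduced clause set, 4 assignments work.
Total: 1 + 4 = 5.

5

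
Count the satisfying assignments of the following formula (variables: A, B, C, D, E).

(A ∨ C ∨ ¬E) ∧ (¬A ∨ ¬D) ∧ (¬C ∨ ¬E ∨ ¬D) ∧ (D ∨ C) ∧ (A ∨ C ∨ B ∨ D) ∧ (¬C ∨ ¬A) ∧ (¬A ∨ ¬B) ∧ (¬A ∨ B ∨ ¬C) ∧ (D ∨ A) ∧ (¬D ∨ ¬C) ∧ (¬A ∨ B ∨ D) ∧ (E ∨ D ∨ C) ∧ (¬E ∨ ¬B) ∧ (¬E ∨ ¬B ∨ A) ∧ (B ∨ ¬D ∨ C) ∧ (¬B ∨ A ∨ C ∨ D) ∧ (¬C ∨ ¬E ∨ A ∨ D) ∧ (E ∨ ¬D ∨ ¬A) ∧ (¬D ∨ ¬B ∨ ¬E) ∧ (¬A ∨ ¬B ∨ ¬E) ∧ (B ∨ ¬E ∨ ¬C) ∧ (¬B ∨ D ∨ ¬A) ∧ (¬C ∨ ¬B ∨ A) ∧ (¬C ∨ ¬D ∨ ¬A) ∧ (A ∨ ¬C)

1

There are 2^5 = 32 truth assignments over (A, B, C, D, E).
Split on E. With E = True, the clauses containing E are satisfied and ¬E drops from the rest; 0 of the 2^4 = 16 assignments to the other variables satisfy what remains.
With E = False, by the same count on the reduced clause set, 1 assignment works.
(One model: A=F, B=T, C=F, D=T, E=F.)
Total: 0 + 1 = 1.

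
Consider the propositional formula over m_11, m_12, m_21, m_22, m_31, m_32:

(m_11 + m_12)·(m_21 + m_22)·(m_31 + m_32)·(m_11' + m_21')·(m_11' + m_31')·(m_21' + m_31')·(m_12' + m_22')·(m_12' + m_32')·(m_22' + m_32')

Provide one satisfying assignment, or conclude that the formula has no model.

Suppose m_11 = 1.
(m_21') alone gives m_21 = 0.
(m_22) alone gives m_22 = 1.
(m_31') alone gives m_31 = 0.
(m_32) alone gives m_32 = 1.
Now (m_32') is unsatisfied and unit — conflict.
Undo m_11 and try m_11 = 0.
(m_12) alone gives m_12 = 1.
(m_22') alone gives m_22 = 0.
(m_21) alone gives m_21 = 1.
(m_31') alone gives m_31 = 0.
(m_32) alone gives m_32 = 1.
Now (m_32') is unsatisfied and unit — conflict.
Neither m_11 = 1 nor m_11 = 0 works.

UNSATISFIABLE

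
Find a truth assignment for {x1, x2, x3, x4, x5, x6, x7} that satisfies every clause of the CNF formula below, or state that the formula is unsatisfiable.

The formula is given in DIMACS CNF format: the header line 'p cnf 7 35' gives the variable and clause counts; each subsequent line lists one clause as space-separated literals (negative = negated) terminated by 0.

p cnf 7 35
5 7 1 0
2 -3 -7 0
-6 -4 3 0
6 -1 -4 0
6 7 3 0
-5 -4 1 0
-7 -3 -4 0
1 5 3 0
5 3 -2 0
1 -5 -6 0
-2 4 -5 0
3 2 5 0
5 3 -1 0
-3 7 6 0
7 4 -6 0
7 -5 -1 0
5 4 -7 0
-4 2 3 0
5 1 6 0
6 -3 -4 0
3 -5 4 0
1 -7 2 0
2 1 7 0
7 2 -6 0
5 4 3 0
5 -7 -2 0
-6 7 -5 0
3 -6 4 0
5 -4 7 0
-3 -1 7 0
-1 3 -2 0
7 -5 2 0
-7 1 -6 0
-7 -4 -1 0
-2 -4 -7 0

Suppose x5 = True.
Suppose x4 = False.
The clause (¬x2) is unit, so x2 = False.
The clause (x3) is unit, so x3 = True.
The clause (¬x7) is unit, so x7 = False.
But (x7) is also a unit clause — contradiction.
That branch fails; take x4 = True instead.
The clause (x1) is unit, so x1 = True.
The clause (x6) is unit, so x6 = True.
The clause (x3) is unit, so x3 = True.
The clause (¬x7) is unit, so x7 = False.
But (x7) is also a unit clause — contradiction.
Neither x4 = True nor x4 = False works.
That branch fails; take x5 = False instead.
Suppose x7 = True.
The clause (x4) is unit, so x4 = True.
The clause (¬x3) is unit, so x3 = False.
The clause (¬x6) is unit, so x6 = False.
The clause (¬x1) is unit, so x1 = False.
But (x1) is also a unit clause — contradiction.
That branch fails; take x7 = False instead.
The clause (x1) is unit, so x1 = True.
The clause (x3) is unit, so x3 = True.
But (¬x3) is also a unit clause — contradiction.
Neither x7 = True nor x7 = False works.
Neither x5 = True nor x5 = False works.

UNSATISFIABLE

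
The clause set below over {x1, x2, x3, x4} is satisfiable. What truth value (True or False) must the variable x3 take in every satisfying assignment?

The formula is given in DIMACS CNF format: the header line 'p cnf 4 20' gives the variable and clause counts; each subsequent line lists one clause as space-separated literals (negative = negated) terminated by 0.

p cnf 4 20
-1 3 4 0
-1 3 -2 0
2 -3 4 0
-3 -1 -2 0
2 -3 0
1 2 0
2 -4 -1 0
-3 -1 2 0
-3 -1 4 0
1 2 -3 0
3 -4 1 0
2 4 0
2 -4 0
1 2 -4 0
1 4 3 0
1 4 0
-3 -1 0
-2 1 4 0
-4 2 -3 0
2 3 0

True

Suppose x3 = False.
(x2) alone gives x2 = True.
(¬x1) alone gives x1 = False.
(¬x4) alone gives x4 = False.
That conflicts with the unit clause (x4).
So every satisfying assignment has x3 = True.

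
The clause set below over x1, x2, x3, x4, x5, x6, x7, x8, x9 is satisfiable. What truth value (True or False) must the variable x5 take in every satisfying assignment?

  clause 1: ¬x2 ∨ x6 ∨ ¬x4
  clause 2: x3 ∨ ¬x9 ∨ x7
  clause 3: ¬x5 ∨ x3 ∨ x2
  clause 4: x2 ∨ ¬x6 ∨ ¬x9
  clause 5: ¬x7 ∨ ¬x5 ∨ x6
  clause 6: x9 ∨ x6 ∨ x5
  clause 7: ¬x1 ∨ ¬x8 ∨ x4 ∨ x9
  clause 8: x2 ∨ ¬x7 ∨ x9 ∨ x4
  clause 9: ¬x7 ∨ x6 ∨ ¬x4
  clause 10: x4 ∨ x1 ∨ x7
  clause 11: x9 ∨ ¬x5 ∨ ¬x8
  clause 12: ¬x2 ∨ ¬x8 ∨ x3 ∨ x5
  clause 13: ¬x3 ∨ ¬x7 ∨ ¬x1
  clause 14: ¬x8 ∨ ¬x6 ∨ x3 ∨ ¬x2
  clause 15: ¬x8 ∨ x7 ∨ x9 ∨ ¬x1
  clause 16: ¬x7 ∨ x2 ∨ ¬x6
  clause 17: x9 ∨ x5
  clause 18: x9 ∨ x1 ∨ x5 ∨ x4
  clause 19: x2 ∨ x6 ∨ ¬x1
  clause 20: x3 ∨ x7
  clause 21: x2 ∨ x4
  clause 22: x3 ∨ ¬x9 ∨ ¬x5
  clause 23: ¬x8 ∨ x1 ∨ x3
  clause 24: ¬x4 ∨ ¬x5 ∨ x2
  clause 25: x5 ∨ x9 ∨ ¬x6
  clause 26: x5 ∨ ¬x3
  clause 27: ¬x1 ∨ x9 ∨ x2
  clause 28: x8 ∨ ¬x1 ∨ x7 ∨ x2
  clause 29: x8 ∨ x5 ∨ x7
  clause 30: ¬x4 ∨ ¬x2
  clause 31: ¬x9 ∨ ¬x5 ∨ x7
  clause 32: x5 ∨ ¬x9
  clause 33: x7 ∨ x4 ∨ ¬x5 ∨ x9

True

Suppose x5 = False.
Unit clause (x9) forces x9 = True.
But (¬x9) is also a unit clause — contradiction.
So every satisfying assignment has x5 = True.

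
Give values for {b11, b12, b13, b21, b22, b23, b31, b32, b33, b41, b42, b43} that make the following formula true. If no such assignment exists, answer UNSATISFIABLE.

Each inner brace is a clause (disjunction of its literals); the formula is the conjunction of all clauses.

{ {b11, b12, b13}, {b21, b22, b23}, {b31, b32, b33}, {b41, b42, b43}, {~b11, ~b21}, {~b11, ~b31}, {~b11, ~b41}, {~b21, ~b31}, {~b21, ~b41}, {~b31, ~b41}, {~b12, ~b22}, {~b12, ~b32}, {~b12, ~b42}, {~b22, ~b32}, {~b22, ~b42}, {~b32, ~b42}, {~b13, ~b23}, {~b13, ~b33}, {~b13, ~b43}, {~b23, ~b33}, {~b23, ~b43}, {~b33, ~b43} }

Suppose b11 = 0.
Suppose b12 = 1.
The clause (~b22) is unit, so b22 = 0.
The clause (~b32) is unit, so b32 = 0.
The clause (~b42) is unit, so b42 = 0.
Suppose b21 = 1.
The clause (~b31) is unit, so b31 = 0.
The clause (b33) is unit, so b33 = 1.
The clause (~b41) is unit, so b41 = 0.
The clause (b43) is unit, so b43 = 1.
That conflicts with the unit clause (~b43).
So b21 must be the other value — set b21 = 0.
The clause (b23) is unit, so b23 = 1.
The clause (~b13) is unit, so b13 = 0.
The clause (~b33) is unit, so b33 = 0.
The clause (b31) is unit, so b31 = 1.
The clause (~b41) is unit, so b41 = 0.
The clause (b43) is unit, so b43 = 1.
That conflicts with the unit clause (~b43).
Neither b21 = 1 nor b21 = 0 works.
So b12 must be the other value — set b12 = 0.
The clause (b13) is unit, so b13 = 1.
The clause (~b23) is unit, so b23 = 0.
The clause (~b33) is unit, so b33 = 0.
The clause (~b43) is unit, so b43 = 0.
Suppose b21 = 1.
The clause (~b31) is unit, so b31 = 0.
The clause (b32) is unit, so b32 = 1.
The clause (~b41) is unit, so b41 = 0.
The clause (b42) is unit, so b42 = 1.
That conflicts with the unit clause (~b42).
So b21 must be the other value — set b21 = 0.
The clause (b22) is unit, so b22 = 1.
The clause (~b32) is unit, so b32 = 0.
The clause (b31) is unit, so b31 = 1.
The clause (~b41) is unit, so b41 = 0.
The clause (b42) is unit, so b42 = 1.
That conflicts with the unit clause (~b42).
Neither b21 = 1 nor b21 = 0 works.
Neither b12 = 1 nor b12 = 0 works.
So b11 must be the other value — set b11 = 1.
The clause (~b21) is unit, so b21 = 0.
The clause (~b31) is unit, so b31 = 0.
The clause (~b41) is unit, so b41 = 0.
Suppose b22 = 1.
The clause (~b12) is unit, so b12 = 0.
The clause (~b32) is unit, so b32 = 0.
The clause (b33) is unit, so b33 = 1.
The clause (~b42) is unit, so b42 = 0.
The clause (b43) is unit, so b43 = 1.
That conflicts with the unit clause (~b43).
So b22 must be the other value — set b22 = 0.
The clause (b23) is unit, so b23 = 1.
The clause (~b13) is unit, so b13 = 0.
The clause (~b33) is unit, so b33 = 0.
The clause (b32) is unit, so b32 = 1.
The clause (~b12) is unit, so b12 = 0.
The clause (~b42) is unit, so b42 = 0.
The clause (b43) is unit, so b43 = 1.
That conflicts with the unit clause (~b43).
Neither b22 = 1 nor b22 = 0 works.
Neither b11 = 1 nor b11 = 0 works.

UNSATISFIABLE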